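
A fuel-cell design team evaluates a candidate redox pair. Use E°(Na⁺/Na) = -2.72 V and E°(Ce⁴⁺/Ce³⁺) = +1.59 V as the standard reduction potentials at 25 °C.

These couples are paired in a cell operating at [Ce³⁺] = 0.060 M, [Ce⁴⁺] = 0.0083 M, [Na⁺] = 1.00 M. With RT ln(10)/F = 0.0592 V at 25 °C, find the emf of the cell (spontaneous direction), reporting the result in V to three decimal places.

Ce⁴⁺/Ce³⁺ is the cathode (higher E°), Na⁺/Na the anode: E°cell = +1.59 − (-2.72) = +4.31 V, n = 1.
Overall: Ce⁴⁺(aq) + Na(s) → Ce³⁺(aq) + Na⁺(aq)
Q = [Ce³⁺]·[Na⁺] / ([Ce⁴⁺]); log Q = 0.859.
E = E° − (0.0592/n) log Q = +4.31 − (0.0592/1)(0.859) = +4.259 V.

+4.259 V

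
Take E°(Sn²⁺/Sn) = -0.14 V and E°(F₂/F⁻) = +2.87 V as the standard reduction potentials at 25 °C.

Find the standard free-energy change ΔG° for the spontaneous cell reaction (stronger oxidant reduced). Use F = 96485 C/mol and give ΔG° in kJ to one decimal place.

F₂/F⁻ (E° = +2.87 V) is the cathode; Sn²⁺/Sn (E° = -0.14 V) is the anode, so E°cell = +3.01 V.
Balancing electrons gives n = 2 (lcm of 2 and 2).
ΔG° = −nFE° = −(2)(96485)(+3.01) = -580,840 J = -580.8 kJ.

-580.8 kJ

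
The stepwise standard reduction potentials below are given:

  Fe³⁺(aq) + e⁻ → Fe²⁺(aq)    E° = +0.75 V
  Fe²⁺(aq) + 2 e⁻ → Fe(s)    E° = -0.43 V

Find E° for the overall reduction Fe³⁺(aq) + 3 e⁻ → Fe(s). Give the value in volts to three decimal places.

-0.037 V

Since ΔG° = −nFE° is additive over sequential reductions, n₃E°₃ = n₁E°₁ + n₂E°₂.
E°₃ = (1×+0.75 + 2×-0.43) / 3 = (-0.110) / 3 = -0.037 V.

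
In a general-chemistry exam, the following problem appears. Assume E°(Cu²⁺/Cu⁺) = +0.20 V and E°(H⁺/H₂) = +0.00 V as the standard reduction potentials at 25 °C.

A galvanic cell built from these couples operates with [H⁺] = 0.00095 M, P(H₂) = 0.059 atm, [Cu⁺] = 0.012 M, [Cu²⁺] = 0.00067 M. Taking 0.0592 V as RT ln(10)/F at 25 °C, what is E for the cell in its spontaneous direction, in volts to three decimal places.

Cu²⁺/Cu⁺ is the cathode (higher E°), H⁺/H₂ the anode: E°cell = +0.20 − (+0.00) = +0.20 V, n = 2.
Overall: 2 Cu²⁺(aq) + H₂(g) → 2 Cu⁺(aq) + 2 H⁺(aq)
Q = [Cu⁺]^2·[H⁺]^2 / ([Cu²⁺]^2·P(H₂)); log Q = -2.309.
E = E° − (0.0592/n) log Q = +0.20 − (0.0592/2)(-2.309) = +0.268 V.

+0.268 V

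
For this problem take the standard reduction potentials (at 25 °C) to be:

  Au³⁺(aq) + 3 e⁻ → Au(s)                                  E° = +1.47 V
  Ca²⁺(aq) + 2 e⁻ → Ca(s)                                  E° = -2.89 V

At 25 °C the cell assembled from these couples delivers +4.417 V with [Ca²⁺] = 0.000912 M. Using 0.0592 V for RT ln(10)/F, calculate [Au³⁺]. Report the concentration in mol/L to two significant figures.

Au³⁺/Au is the cathode, Ca²⁺/Ca the anode: E°cell = +4.36 V, n = 6.
Overall reaction: 2 Au³⁺(aq) + 3 Ca(s) → 2 Au(s) + 3 Ca²⁺(aq); Q = [Ca²⁺]^3/[Au³⁺]^2.
From E = E° − (0.0592/n) log Q: log Q = (E° − E)·n/0.0592 = (+4.36 − (+4.417))·6/0.0592 = -5.7770.
So 2·log[Au³⁺] = 3·log(0.000912) − log Q = -9.1200 − (-5.7770) = -3.3430; log[Au³⁺] = -3.3430 / 2 = -1.6715; [Au³⁺] = 10^(-1.6715) ≈ 0.021 M.

0.021 M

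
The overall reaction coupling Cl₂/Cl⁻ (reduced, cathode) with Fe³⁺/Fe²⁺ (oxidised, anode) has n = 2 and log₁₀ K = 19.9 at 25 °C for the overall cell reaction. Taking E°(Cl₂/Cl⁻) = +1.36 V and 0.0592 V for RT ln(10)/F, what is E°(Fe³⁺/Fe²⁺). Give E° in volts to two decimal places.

E°cell = (0.0592/n)·log K = (0.0592/2)(19.9) = +0.589 V.
Since Cl₂/Cl⁻ is the cathode and Fe³⁺/Fe²⁺ the anode, E°cell = E°(Cl₂/Cl⁻) − E°(Fe³⁺/Fe²⁺).
So E°(Fe³⁺/Fe²⁺) = E°(Cl₂/Cl⁻) − E°cell = (+1.36) − (+0.589) = +0.77 V.

+0.77 V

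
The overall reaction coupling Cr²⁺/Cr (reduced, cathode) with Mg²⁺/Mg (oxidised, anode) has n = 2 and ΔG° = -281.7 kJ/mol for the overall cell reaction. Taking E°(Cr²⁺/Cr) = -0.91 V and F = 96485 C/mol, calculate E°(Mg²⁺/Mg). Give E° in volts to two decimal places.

-2.37 V

E°cell = −ΔG°/(nF) = −(-281.7×10³)/((2)(96485)) = +1.460 V.
Since Cr²⁺/Cr is the cathode and Mg²⁺/Mg the anode, E°cell = E°(Cr²⁺/Cr) − E°(Mg²⁺/Mg).
So E°(Mg²⁺/Mg) = E°(Cr²⁺/Cr) − E°cell = (-0.91) − (+1.460) = -2.37 V.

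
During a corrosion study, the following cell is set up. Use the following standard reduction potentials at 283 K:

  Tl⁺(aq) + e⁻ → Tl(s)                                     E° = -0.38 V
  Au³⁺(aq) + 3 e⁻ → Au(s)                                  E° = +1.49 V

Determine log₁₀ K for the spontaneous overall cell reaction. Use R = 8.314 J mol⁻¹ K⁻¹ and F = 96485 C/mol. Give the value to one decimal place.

99.9

Cathode: Au³⁺/Au; anode: Tl⁺/Tl. E°cell = (+1.49) − (-0.38) = +1.87 V, with n = 3.
ΔG° = −nFE° = −RT ln K, so ln K = nFE°/(RT) = (3)(96485)(+1.87) / ((8.314)(283)) = 230.052.
log₁₀ K = 230.052 / ln 10 = 99.9.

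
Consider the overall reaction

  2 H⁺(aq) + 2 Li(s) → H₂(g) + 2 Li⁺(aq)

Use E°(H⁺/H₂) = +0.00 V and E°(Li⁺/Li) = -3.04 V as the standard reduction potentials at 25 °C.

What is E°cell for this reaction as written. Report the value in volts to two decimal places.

+3.04 V

The H⁺/H₂ couple has the higher reduction potential, so it is the cathode; Li⁺/Li is oxidised at the anode.
E°cell = E°(cathode) − E°(anode) = (+0.00) − (-3.04) = +3.04 V.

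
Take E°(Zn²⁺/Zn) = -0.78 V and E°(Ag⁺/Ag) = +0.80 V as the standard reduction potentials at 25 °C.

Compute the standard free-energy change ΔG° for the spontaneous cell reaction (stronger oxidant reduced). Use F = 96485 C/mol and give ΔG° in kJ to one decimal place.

-304.9 kJ

Ag⁺/Ag (E° = +0.80 V) is the cathode; Zn²⁺/Zn (E° = -0.78 V) is the anode, so E°cell = +1.58 V.
Balancing electrons gives n = 2 (lcm of 1 and 2).
ΔG° = −nFE° = −(2)(96485)(+1.58) = -304,893 J = -304.9 kJ.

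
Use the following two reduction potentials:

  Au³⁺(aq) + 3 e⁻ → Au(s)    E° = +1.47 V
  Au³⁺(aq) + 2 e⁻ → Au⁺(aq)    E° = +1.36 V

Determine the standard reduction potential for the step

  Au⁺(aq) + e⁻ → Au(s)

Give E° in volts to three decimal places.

Sequential free energies add, so n₃E°₃ = n₁E°₁ + n₂E°₂.
With n₃ = 3, and the known step contributing 2×(+1.36) V, the unknown satisfies 1·E° = 3×(+1.47) − 2×(+1.36) = +1.690.
E° = +1.690 / 1 = +1.690 V.

+1.690 V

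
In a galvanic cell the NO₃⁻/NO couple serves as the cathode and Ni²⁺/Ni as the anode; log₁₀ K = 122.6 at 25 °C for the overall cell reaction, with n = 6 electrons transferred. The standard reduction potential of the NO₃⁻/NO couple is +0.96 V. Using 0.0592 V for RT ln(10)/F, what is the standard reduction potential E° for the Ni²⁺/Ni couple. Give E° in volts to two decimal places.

-0.25 V

E°cell = (0.0592/n)·log K = (0.0592/6)(122.6) = +1.210 V.
Since NO₃⁻/NO is the cathode and Ni²⁺/Ni the anode, E°cell = E°(NO₃⁻/NO) − E°(Ni²⁺/Ni).
So E°(Ni²⁺/Ni) = E°(NO₃⁻/NO) − E°cell = (+0.96) − (+1.210) = -0.25 V.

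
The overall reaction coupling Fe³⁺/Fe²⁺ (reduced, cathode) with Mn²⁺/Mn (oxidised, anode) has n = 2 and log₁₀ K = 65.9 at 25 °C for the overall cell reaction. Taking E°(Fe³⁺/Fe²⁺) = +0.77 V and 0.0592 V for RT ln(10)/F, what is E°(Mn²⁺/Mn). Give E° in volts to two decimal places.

E°cell = (0.0592/n)·log K = (0.0592/2)(65.9) = +1.951 V.
Since Fe³⁺/Fe²⁺ is the cathode and Mn²⁺/Mn the anode, E°cell = E°(Fe³⁺/Fe²⁺) − E°(Mn²⁺/Mn).
So E°(Mn²⁺/Mn) = E°(Fe³⁺/Fe²⁺) − E°cell = (+0.77) − (+1.951) = -1.18 V.

-1.18 V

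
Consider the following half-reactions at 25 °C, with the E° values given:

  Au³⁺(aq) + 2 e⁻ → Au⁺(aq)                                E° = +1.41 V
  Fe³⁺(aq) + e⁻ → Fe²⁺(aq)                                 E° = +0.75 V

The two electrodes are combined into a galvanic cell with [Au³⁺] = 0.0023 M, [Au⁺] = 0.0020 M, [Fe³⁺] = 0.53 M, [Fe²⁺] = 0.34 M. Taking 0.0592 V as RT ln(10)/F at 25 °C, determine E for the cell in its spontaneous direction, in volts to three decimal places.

Au³⁺/Au⁺ is the cathode (higher E°), Fe³⁺/Fe²⁺ the anode: E°cell = +1.41 − (+0.75) = +0.66 V, n = 2.
Overall: Au³⁺(aq) + 2 Fe²⁺(aq) → Au⁺(aq) + 2 Fe³⁺(aq)
Q = [Au⁺]·[Fe³⁺]^2 / ([Au³⁺]·[Fe²⁺]^2); log Q = 0.325.
E = E° − (0.0592/n) log Q = +0.66 − (0.0592/2)(0.325) = +0.650 V.

+0.650 V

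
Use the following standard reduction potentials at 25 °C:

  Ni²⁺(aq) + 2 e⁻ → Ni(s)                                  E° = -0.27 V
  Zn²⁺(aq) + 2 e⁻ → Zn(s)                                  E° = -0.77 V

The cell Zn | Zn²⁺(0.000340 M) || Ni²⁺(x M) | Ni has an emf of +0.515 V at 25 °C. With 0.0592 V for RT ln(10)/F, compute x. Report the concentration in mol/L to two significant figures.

0.0011 M

Ni²⁺/Ni is the cathode, Zn²⁺/Zn the anode: E°cell = +0.50 V, n = 2.
Overall reaction: Ni²⁺(aq) + Zn(s) → Ni(s) + Zn²⁺(aq); Q = [Zn²⁺]^1/[Ni²⁺]^1.
From E = E° − (0.0592/n) log Q: log Q = (E° − E)·n/0.0592 = (+0.50 − (+0.515))·2/0.0592 = -0.5068.
So 1·log[Ni²⁺] = 1·log(0.00034) − log Q = -3.4685 − (-0.5068) = -2.9617; [Ni²⁺] = 10^(-2.9617) ≈ 0.0011 M.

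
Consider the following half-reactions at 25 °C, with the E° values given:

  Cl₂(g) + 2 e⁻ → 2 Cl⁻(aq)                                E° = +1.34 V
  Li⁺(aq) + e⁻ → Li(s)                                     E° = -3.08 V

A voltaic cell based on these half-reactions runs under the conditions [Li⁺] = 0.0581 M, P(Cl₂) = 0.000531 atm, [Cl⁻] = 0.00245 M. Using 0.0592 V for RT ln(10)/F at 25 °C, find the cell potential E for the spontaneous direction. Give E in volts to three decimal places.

+4.551 V

Cl₂/Cl⁻ is the cathode (higher E°), Li⁺/Li the anode: E°cell = +1.34 − (-3.08) = +4.42 V, n = 2.
Overall: Cl₂(g) + 2 Li(s) → 2 Cl⁻(aq) + 2 Li⁺(aq)
Q = [Cl⁻]^2·[Li⁺]^2 / (P(Cl₂)); log Q = -4.418.
E = E° − (0.0592/n) log Q = +4.42 − (0.0592/2)(-4.418) = +4.551 V.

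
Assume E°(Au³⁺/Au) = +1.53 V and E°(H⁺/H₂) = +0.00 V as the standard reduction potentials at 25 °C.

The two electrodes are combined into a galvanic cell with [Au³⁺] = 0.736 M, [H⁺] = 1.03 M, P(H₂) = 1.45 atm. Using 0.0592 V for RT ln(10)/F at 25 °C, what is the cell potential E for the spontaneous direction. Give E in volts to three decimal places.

+1.531 V

Au³⁺/Au is the cathode (higher E°), H⁺/H₂ the anode: E°cell = +1.53 − (+0.00) = +1.53 V, n = 6.
Overall: 2 Au³⁺(aq) + 3 H₂(g) → 2 Au(s) + 6 H⁺(aq)
Q = [H⁺]^6 / ([Au³⁺]^2·P(H₂)^3); log Q = -0.141.
E = E° − (0.0592/n) log Q = +1.53 − (0.0592/6)(-0.141) = +1.531 V.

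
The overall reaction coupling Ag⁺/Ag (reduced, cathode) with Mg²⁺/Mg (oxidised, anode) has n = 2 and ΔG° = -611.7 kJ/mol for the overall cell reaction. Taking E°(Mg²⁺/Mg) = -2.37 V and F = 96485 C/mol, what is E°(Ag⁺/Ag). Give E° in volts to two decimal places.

E°cell = −ΔG°/(nF) = −(-611.7×10³)/((2)(96485)) = +3.170 V.
Since Ag⁺/Ag is the cathode and Mg²⁺/Mg the anode, E°cell = E°(Ag⁺/Ag) − E°(Mg²⁺/Mg).
So E°(Ag⁺/Ag) = E°cell + E°(Mg²⁺/Mg) = +3.170 + (-2.37) = +0.80 V.

+0.80 V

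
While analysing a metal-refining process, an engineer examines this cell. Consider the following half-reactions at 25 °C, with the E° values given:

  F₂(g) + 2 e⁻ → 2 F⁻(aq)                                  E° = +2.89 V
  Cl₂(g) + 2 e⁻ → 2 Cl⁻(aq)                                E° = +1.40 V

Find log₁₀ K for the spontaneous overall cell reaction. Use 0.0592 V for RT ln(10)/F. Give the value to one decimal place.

50.3

Cathode: F₂/F⁻; anode: Cl₂/Cl⁻. E°cell = +1.49 V, n = 2.
log K = nE°cell / 0.0592 = (2)(+1.49) / 0.0592 = 50.3.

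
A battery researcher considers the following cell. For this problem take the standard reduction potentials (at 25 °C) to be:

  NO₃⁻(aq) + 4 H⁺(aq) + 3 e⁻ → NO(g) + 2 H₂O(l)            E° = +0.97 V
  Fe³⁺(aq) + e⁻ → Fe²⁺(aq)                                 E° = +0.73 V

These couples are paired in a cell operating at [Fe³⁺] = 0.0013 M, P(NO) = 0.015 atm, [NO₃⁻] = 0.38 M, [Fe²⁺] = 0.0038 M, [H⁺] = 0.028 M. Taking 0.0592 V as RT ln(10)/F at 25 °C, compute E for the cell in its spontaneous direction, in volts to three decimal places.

+0.173 V

NO₃⁻/NO is the cathode (higher E°), Fe³⁺/Fe²⁺ the anode: E°cell = +0.97 − (+0.73) = +0.24 V, n = 3.
Overall: NO₃⁻(aq) + 4 H⁺(aq) + 3 Fe²⁺(aq) → NO(g) + 2 H₂O(l) + 3 Fe³⁺(aq)
Q = P(NO)·[Fe³⁺]^3 / ([NO₃⁻]·[H⁺]^4·[Fe²⁺]^3); log Q = 3.410.
E = E° − (0.0592/n) log Q = +0.24 − (0.0592/3)(3.410) = +0.173 V.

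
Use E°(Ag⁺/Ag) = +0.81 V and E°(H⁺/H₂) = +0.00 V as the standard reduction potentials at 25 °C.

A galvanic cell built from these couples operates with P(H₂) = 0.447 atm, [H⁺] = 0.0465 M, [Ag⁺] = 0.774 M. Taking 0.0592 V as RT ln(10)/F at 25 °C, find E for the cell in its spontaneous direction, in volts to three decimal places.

+0.872 V

Ag⁺/Ag is the cathode (higher E°), H⁺/H₂ the anode: E°cell = +0.81 − (+0.00) = +0.81 V, n = 2.
Overall: 2 Ag⁺(aq) + H₂(g) → 2 Ag(s) + 2 H⁺(aq)
Q = [H⁺]^2 / ([Ag⁺]^2·P(H₂)); log Q = -2.093.
E = E° − (0.0592/n) log Q = +0.81 − (0.0592/2)(-2.093) = +0.872 V.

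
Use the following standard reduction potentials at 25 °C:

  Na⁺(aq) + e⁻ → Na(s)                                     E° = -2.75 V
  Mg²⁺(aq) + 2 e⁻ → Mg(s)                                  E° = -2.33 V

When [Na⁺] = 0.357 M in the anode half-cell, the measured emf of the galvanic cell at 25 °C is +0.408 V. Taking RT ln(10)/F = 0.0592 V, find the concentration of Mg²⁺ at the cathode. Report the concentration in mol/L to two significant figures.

0.050 M

Mg²⁺/Mg is the cathode, Na⁺/Na the anode: E°cell = +0.42 V, n = 2.
Overall reaction: Mg²⁺(aq) + 2 Na(s) → Mg(s) + 2 Na⁺(aq); Q = [Na⁺]^2/[Mg²⁺]^1.
From E = E° − (0.0592/n) log Q: log Q = (E° − E)·n/0.0592 = (+0.42 − (+0.408))·2/0.0592 = 0.4054.
So 1·log[Mg²⁺] = 2·log(0.357) − log Q = -0.8947 − (0.4054) = -1.3001; [Mg²⁺] = 10^(-1.3001) ≈ 0.050 M.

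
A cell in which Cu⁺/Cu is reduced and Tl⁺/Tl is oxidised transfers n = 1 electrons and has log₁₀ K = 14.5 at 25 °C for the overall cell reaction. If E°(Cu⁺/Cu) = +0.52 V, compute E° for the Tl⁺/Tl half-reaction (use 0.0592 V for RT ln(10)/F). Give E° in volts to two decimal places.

E°cell = (0.0592/n)·log K = (0.0592/1)(14.5) = +0.858 V.
Since Cu⁺/Cu is the cathode and Tl⁺/Tl the anode, E°cell = E°(Cu⁺/Cu) − E°(Tl⁺/Tl).
So E°(Tl⁺/Tl) = E°(Cu⁺/Cu) − E°cell = (+0.52) − (+0.858) = -0.34 V.

-0.34 V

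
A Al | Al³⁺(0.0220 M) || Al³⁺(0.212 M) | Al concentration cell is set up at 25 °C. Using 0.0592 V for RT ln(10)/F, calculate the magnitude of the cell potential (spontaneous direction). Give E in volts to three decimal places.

+0.019 V

For a concentration cell E°cell = 0. The 0.212 M side is the cathode (reduction is favoured where [Al³⁺] is higher).
With n = 3, E = −(0.0592/3) log([Al³⁺]ₐₙ/[Al³⁺]꜀ₐₜ) = −(0.0592/3) log(0.022/0.212) = −(0.0592/3)(-0.984) = +0.019 V.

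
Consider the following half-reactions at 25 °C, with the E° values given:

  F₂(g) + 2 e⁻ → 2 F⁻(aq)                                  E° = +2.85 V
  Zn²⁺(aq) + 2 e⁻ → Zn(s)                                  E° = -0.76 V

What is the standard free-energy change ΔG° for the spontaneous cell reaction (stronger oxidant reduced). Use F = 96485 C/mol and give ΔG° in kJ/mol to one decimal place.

-696.6 kJ/mol

F₂/F⁻ (E° = +2.85 V) is the cathode; Zn²⁺/Zn (E° = -0.76 V) is the anode, so E°cell = +3.61 V.
Balancing electrons gives n = 2 (lcm of 2 and 2).
ΔG° = −nFE° = −(2)(96485)(+3.61) = -696,622 J = -696.6 kJ/mol.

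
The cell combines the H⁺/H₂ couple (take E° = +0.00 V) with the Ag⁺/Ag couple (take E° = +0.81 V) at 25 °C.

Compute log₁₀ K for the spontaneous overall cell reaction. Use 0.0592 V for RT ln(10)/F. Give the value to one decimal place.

Cathode: Ag⁺/Ag; anode: H⁺/H₂. E°cell = +0.81 V, n = 2.
log K = nE°cell / 0.0592 = (2)(+0.81) / 0.0592 = 27.4.

27.4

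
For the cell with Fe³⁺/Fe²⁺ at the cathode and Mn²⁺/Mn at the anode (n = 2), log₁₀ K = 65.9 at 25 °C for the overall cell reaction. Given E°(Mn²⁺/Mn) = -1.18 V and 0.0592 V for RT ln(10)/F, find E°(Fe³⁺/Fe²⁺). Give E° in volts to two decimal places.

E°cell = (0.0592/n)·log K = (0.0592/2)(65.9) = +1.951 V.
Since Fe³⁺/Fe²⁺ is the cathode and Mn²⁺/Mn the anode, E°cell = E°(Fe³⁺/Fe²⁺) − E°(Mn²⁺/Mn).
So E°(Fe³⁺/Fe²⁺) = E°cell + E°(Mn²⁺/Mn) = +1.951 + (-1.18) = +0.77 V.

+0.77 V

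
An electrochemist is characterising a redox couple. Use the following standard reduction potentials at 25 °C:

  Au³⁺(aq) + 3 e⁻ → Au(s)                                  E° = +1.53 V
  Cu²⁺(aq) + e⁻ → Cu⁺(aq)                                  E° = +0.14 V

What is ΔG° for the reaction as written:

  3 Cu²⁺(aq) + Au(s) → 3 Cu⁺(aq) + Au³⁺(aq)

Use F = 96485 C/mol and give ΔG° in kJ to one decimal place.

As written, Cu²⁺/Cu⁺ is reduced (cathode) and Au³⁺/Au is oxidised (anode), so E°cell = (+0.14) − (+1.53) = -1.39 V.
Balancing electrons gives n = 3.
ΔG° = −nFE° = −(3)(96485)(-1.39) = 402,342 J = +402.3 kJ.

+402.3 kJ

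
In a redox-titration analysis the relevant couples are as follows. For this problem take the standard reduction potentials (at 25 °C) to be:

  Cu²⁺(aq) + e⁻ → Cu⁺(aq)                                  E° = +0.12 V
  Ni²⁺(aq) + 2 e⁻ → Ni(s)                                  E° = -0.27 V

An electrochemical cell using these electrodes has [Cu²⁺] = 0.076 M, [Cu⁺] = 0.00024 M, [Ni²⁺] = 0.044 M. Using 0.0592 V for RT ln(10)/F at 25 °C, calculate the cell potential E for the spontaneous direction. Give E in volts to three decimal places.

+0.578 V

Cu²⁺/Cu⁺ is the cathode (higher E°), Ni²⁺/Ni the anode: E°cell = +0.12 − (-0.27) = +0.39 V, n = 2.
Overall: 2 Cu²⁺(aq) + Ni(s) → 2 Cu⁺(aq) + Ni²⁺(aq)
Q = [Cu⁺]^2·[Ni²⁺] / ([Cu²⁺]^2); log Q = -6.358.
E = E° − (0.0592/n) log Q = +0.39 − (0.0592/2)(-6.358) = +0.578 V.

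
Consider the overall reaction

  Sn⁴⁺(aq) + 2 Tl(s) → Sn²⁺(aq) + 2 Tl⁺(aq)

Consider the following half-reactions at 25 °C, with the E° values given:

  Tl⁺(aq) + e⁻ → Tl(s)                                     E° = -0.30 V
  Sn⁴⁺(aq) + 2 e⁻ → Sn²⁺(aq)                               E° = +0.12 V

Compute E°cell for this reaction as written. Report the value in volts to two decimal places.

+0.42 V

The Sn⁴⁺/Sn²⁺ couple has the higher reduction potential, so it is the cathode; Tl⁺/Tl is oxidised at the anode.
E°cell = E°(cathode) − E°(anode) = (+0.12) − (-0.30) = +0.42 V.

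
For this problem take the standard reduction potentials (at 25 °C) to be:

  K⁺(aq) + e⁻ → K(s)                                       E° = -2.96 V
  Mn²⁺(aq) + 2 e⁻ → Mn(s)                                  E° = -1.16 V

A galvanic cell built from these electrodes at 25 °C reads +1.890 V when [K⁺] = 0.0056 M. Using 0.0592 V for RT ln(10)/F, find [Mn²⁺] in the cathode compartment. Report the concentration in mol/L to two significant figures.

Mn²⁺/Mn is the cathode, K⁺/K the anode: E°cell = +1.80 V, n = 2.
Overall reaction: Mn²⁺(aq) + 2 K(s) → Mn(s) + 2 K⁺(aq); Q = [K⁺]^2/[Mn²⁺]^1.
From E = E° − (0.0592/n) log Q: log Q = (E° − E)·n/0.0592 = (+1.80 − (+1.890))·2/0.0592 = -3.0405.
So 1·log[Mn²⁺] = 2·log(0.0056) − log Q = -4.5036 − (-3.0405) = -1.4631; [Mn²⁺] = 10^(-1.4631) ≈ 0.034 M.

0.034 M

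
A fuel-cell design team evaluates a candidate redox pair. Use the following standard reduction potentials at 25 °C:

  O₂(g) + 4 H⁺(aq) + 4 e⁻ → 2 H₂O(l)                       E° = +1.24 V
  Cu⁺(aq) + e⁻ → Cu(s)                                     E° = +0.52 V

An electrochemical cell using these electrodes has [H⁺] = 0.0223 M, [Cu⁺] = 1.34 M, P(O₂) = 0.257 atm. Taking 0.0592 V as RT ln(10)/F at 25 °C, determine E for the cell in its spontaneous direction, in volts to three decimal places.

O₂/H₂O is the cathode (higher E°), Cu⁺/Cu the anode: E°cell = +1.24 − (+0.52) = +0.72 V, n = 4.
Overall: O₂(g) + 4 H⁺(aq) + 4 Cu(s) → 2 H₂O(l) + 4 Cu⁺(aq)
Q = [Cu⁺]^4 / (P(O₂)·[H⁺]^4); log Q = 7.705.
E = E° − (0.0592/n) log Q = +0.72 − (0.0592/4)(7.705) = +0.606 V.

+0.606 V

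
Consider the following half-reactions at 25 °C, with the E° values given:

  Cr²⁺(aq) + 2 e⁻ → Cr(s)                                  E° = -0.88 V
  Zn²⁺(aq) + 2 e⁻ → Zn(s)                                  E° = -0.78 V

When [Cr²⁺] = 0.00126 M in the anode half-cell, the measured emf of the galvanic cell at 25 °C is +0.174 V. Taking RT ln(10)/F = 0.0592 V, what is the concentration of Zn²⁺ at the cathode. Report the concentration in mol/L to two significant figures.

Zn²⁺/Zn is the cathode, Cr²⁺/Cr the anode: E°cell = +0.10 V, n = 2.
Overall reaction: Zn²⁺(aq) + Cr(s) → Zn(s) + Cr²⁺(aq); Q = [Cr²⁺]^1/[Zn²⁺]^1.
From E = E° − (0.0592/n) log Q: log Q = (E° − E)·n/0.0592 = (+0.10 − (+0.174))·2/0.0592 = -2.5000.
So 1·log[Zn²⁺] = 1·log(0.00126) − log Q = -2.8996 − (-2.5000) = -0.3996; [Zn²⁺] = 10^(-0.3996) ≈ 0.40 M.

0.40 M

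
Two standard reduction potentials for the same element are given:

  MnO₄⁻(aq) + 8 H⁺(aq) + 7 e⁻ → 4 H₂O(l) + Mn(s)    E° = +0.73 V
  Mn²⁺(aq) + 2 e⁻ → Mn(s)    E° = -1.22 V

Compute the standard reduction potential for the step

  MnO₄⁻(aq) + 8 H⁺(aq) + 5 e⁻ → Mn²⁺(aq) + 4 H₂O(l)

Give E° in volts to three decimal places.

Sequential free energies add, so n₃E°₃ = n₁E°₁ + n₂E°₂.
With n₃ = 7, and the known step contributing 2×(-1.22) V, the unknown satisfies 5·E° = 7×(+0.73) − 2×(-1.22) = +7.550.
E° = +7.550 / 5 = +1.510 V.

+1.510 V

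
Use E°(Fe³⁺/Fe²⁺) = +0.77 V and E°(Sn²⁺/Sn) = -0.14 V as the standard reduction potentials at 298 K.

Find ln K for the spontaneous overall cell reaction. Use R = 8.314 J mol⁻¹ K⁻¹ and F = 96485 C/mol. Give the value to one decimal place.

Cathode: Fe³⁺/Fe²⁺; anode: Sn²⁺/Sn. E°cell = (+0.77) − (-0.14) = +0.91 V, with n = 2.
ΔG° = −nFE° = −RT ln K, so ln K = nFE°/(RT) = (2)(96485)(+0.91) / ((8.314)(298)) = 70.877.

70.9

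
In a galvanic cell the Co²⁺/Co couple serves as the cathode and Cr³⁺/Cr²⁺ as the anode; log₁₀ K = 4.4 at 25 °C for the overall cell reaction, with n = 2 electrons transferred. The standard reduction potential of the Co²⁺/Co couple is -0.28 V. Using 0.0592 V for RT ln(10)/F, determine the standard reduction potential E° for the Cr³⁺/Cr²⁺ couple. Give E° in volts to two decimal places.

E°cell = (0.0592/n)·log K = (0.0592/2)(4.4) = +0.130 V.
Since Co²⁺/Co is the cathode and Cr³⁺/Cr²⁺ the anode, E°cell = E°(Co²⁺/Co) − E°(Cr³⁺/Cr²⁺).
So E°(Cr³⁺/Cr²⁺) = E°(Co²⁺/Co) − E°cell = (-0.28) − (+0.130) = -0.41 V.

-0.41 V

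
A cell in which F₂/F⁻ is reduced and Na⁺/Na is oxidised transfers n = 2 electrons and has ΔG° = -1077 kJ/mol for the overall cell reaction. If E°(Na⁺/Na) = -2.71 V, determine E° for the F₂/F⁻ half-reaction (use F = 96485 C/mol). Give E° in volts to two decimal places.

+2.87 V

E°cell = −ΔG°/(nF) = −(-1077×10³)/((2)(96485)) = +5.581 V.
Since F₂/F⁻ is the cathode and Na⁺/Na the anode, E°cell = E°(F₂/F⁻) − E°(Na⁺/Na).
So E°(F₂/F⁻) = E°cell + E°(Na⁺/Na) = +5.581 + (-2.71) = +2.87 V.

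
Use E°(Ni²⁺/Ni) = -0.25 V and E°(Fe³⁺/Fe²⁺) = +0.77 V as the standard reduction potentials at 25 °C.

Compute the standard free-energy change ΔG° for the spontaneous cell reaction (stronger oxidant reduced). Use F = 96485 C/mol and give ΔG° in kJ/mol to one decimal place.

Fe³⁺/Fe²⁺ (E° = +0.77 V) is the cathode; Ni²⁺/Ni (E° = -0.25 V) is the anode, so E°cell = +1.02 V.
Balancing electrons gives n = 2 (lcm of 1 and 2).
ΔG° = −nFE° = −(2)(96485)(+1.02) = -196,829 J = -196.8 kJ/mol.

-196.8 kJ/mol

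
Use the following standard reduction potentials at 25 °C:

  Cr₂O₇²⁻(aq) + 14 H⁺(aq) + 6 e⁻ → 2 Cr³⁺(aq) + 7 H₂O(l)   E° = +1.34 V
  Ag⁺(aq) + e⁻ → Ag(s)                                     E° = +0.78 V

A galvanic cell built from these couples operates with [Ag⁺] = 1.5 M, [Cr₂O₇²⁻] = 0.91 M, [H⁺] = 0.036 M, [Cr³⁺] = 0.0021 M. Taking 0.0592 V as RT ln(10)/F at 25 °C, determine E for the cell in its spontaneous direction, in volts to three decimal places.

Cr₂O₇²⁻/Cr³⁺ is the cathode (higher E°), Ag⁺/Ag the anode: E°cell = +1.34 − (+0.78) = +0.56 V, n = 6.
Overall: Cr₂O₇²⁻(aq) + 14 H⁺(aq) + 6 Ag(s) → 2 Cr³⁺(aq) + 7 H₂O(l) + 6 Ag⁺(aq)
Q = [Cr³⁺]^2·[Ag⁺]^6 / ([Cr₂O₇²⁻]·[H⁺]^14); log Q = 15.954.
E = E° − (0.0592/n) log Q = +0.56 − (0.0592/6)(15.954) = +0.403 V.

+0.403 V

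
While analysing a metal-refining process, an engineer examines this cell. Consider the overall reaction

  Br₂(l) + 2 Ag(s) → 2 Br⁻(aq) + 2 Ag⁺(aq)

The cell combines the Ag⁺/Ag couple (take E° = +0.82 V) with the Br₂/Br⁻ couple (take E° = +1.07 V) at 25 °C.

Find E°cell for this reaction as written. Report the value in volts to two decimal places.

+0.25 V

The Br₂/Br⁻ couple has the higher reduction potential, so it is the cathode; Ag⁺/Ag is oxidised at the anode.
E°cell = E°(cathode) − E°(anode) = (+1.07) − (+0.82) = +0.25 V.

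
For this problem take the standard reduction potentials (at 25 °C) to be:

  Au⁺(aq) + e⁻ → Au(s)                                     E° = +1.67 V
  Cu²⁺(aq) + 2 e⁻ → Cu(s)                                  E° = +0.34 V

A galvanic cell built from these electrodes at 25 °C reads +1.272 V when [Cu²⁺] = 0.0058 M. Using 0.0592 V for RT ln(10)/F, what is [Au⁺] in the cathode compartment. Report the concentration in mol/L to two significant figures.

0.0080 M

Au⁺/Au is the cathode, Cu²⁺/Cu the anode: E°cell = +1.33 V, n = 2.
Overall reaction: 2 Au⁺(aq) + Cu(s) → 2 Au(s) + Cu²⁺(aq); Q = [Cu²⁺]^1/[Au⁺]^2.
From E = E° − (0.0592/n) log Q: log Q = (E° − E)·n/0.0592 = (+1.33 − (+1.272))·2/0.0592 = 1.9595.
So 2·log[Au⁺] = 1·log(0.0058) − log Q = -2.2366 − (1.9595) = -4.1961; log[Au⁺] = -4.1961 / 2 = -2.0981; [Au⁺] = 10^(-2.0981) ≈ 0.0080 M.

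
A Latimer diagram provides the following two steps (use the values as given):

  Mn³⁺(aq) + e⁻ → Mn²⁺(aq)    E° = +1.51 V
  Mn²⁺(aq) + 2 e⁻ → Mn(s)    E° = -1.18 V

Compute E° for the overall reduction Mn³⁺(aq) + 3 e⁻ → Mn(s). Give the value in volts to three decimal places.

-0.283 V

Since ΔG° = −nFE° is additive over sequential reductions, n₃E°₃ = n₁E°₁ + n₂E°₂.
E°₃ = (1×+1.51 + 2×-1.18) / 3 = (-0.850) / 3 = -0.283 V.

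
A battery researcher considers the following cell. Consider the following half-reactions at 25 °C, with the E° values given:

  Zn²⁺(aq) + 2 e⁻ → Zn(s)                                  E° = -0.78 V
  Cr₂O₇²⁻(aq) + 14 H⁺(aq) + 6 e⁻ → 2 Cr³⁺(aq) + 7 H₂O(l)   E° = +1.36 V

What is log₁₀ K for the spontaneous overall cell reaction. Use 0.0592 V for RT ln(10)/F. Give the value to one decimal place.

216.9

Cathode: Cr₂O₇²⁻/Cr³⁺; anode: Zn²⁺/Zn. E°cell = +2.14 V, n = 6.
log K = nE°cell / 0.0592 = (6)(+2.14) / 0.0592 = 216.9.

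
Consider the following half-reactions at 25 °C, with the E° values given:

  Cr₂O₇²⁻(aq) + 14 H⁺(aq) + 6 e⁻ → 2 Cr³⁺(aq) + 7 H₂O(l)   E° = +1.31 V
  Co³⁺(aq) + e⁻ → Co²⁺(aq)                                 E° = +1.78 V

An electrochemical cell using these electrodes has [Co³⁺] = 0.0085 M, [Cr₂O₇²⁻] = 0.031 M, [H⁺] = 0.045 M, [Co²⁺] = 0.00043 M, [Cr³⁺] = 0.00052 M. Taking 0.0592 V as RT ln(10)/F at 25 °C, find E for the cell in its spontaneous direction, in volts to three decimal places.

+0.683 V

Co³⁺/Co²⁺ is the cathode (higher E°), Cr₂O₇²⁻/Cr³⁺ the anode: E°cell = +1.78 − (+1.31) = +0.47 V, n = 6.
Overall: 6 Co³⁺(aq) + 2 Cr³⁺(aq) + 7 H₂O(l) → 6 Co²⁺(aq) + Cr₂O₇²⁻(aq) + 14 H⁺(aq)
Q = [Co²⁺]^6·[Cr₂O₇²⁻]·[H⁺]^14 / ([Co³⁺]^6·[Cr³⁺]^2); log Q = -21.571.
E = E° − (0.0592/n) log Q = +0.47 − (0.0592/6)(-21.571) = +0.683 V.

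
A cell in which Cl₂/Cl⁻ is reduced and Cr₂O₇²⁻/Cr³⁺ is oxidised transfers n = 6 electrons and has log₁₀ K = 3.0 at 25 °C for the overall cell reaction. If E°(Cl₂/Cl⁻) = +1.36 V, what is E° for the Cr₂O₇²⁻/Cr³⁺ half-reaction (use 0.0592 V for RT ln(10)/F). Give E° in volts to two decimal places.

+1.33 V

E°cell = (0.0592/n)·log K = (0.0592/6)(3.0) = +0.030 V.
Since Cl₂/Cl⁻ is the cathode and Cr₂O₇²⁻/Cr³⁺ the anode, E°cell = E°(Cl₂/Cl⁻) − E°(Cr₂O₇²⁻/Cr³⁺).
So E°(Cr₂O₇²⁻/Cr³⁺) = E°(Cl₂/Cl⁻) − E°cell = (+1.36) − (+0.030) = +1.33 V.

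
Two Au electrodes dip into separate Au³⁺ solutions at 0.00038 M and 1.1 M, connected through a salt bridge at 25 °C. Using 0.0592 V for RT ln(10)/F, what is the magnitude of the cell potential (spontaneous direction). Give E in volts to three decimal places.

For a concentration cell E°cell = 0. The 1.1 M side is the cathode (reduction is favoured where [Au³⁺] is higher).
With n = 3, E = −(0.0592/3) log([Au³⁺]ₐₙ/[Au³⁺]꜀ₐₜ) = −(0.0592/3) log(0.00038/1.1) = −(0.0592/3)(-3.462) = +0.068 V.

+0.068 V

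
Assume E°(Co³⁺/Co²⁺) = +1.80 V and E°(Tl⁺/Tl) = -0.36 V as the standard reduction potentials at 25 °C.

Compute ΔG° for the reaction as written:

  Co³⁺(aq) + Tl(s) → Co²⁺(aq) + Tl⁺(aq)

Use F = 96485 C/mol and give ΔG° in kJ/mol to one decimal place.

-208.4 kJ/mol

As written, Co³⁺/Co²⁺ is reduced (cathode) and Tl⁺/Tl is oxidised (anode), so E°cell = (+1.80) − (-0.36) = +2.16 V.
Balancing electrons gives n = 1.
ΔG° = −nFE° = −(1)(96485)(+2.16) = -208,408 J = -208.4 kJ/mol.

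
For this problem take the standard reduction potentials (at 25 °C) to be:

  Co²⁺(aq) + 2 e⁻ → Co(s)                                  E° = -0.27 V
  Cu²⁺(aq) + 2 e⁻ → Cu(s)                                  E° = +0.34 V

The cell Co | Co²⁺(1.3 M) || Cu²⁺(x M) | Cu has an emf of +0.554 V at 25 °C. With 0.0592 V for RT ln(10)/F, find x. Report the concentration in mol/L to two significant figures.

Cu²⁺/Cu is the cathode, Co²⁺/Co the anode: E°cell = +0.61 V, n = 2.
Overall reaction: Cu²⁺(aq) + Co(s) → Cu(s) + Co²⁺(aq); Q = [Co²⁺]^1/[Cu²⁺]^1.
From E = E° − (0.0592/n) log Q: log Q = (E° − E)·n/0.0592 = (+0.61 − (+0.554))·2/0.0592 = 1.8919.
So 1·log[Cu²⁺] = 1·log(1.3) − log Q = 0.1139 − (1.8919) = -1.7780; [Cu²⁺] = 10^(-1.7780) ≈ 0.017 M.

0.017 M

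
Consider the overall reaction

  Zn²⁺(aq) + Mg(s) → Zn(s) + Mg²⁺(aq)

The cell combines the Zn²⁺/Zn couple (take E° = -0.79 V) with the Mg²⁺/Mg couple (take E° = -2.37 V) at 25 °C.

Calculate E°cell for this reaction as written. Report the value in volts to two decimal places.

The Zn²⁺/Zn couple has the higher reduction potential, so it is the cathode; Mg²⁺/Mg is oxidised at the anode.
E°cell = E°(cathode) − E°(anode) = (-0.79) − (-2.37) = +1.58 V.
Since E°cell > 0, the reaction is spontaneous under standard conditions.

+1.58 V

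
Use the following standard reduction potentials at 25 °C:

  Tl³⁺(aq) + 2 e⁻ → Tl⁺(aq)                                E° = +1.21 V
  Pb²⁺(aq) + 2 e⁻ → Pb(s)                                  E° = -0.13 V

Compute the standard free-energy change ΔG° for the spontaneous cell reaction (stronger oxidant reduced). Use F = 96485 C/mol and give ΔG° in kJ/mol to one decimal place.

-258.6 kJ/mol

Tl³⁺/Tl⁺ (E° = +1.21 V) is the cathode; Pb²⁺/Pb (E° = -0.13 V) is the anode, so E°cell = +1.34 V.
Balancing electrons gives n = 2 (lcm of 2 and 2).
ΔG° = −nFE° = −(2)(96485)(+1.34) = -258,580 J = -258.6 kJ/mol.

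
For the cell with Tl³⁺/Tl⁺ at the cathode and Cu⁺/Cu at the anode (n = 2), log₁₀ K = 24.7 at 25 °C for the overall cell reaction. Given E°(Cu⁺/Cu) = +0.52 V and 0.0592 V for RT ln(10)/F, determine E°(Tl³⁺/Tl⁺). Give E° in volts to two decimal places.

+1.25 V

E°cell = (0.0592/n)·log K = (0.0592/2)(24.7) = +0.731 V.
Since Tl³⁺/Tl⁺ is the cathode and Cu⁺/Cu the anode, E°cell = E°(Tl³⁺/Tl⁺) − E°(Cu⁺/Cu).
So E°(Tl³⁺/Tl⁺) = E°cell + E°(Cu⁺/Cu) = +0.731 + (+0.52) = +1.25 V.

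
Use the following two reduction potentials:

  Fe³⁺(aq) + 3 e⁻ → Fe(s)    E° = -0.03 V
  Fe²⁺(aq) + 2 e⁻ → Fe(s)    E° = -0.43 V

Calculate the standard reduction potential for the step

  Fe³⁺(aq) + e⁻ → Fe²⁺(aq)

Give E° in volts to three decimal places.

+0.770 V

Sequential free energies add, so n₃E°₃ = n₁E°₁ + n₂E°₂.
With n₃ = 3, and the known step contributing 2×(-0.43) V, the unknown satisfies 1·E° = 3×(-0.03) − 2×(-0.43) = +0.770.
E° = +0.770 / 1 = +0.770 V.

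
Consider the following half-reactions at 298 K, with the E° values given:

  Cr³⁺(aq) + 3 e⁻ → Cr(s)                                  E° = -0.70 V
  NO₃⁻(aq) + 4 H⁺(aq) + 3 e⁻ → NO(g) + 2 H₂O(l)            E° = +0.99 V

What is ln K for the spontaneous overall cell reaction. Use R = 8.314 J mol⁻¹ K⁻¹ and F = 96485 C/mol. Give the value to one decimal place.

Cathode: NO₃⁻/NO; anode: Cr³⁺/Cr. E°cell = (+0.99) − (-0.70) = +1.69 V, with n = 3.
ΔG° = −nFE° = −RT ln K, so ln K = nFE°/(RT) = (3)(96485)(+1.69) / ((8.314)(298)) = 197.443.

197.4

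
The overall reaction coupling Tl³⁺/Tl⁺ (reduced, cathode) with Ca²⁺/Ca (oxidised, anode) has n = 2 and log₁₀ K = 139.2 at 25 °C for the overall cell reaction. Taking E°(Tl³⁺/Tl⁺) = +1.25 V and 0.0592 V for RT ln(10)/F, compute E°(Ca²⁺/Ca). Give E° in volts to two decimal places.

-2.87 V

E°cell = (0.0592/n)·log K = (0.0592/2)(139.2) = +4.120 V.
Since Tl³⁺/Tl⁺ is the cathode and Ca²⁺/Ca the anode, E°cell = E°(Tl³⁺/Tl⁺) − E°(Ca²⁺/Ca).
So E°(Ca²⁺/Ca) = E°(Tl³⁺/Tl⁺) − E°cell = (+1.25) − (+4.120) = -2.87 V.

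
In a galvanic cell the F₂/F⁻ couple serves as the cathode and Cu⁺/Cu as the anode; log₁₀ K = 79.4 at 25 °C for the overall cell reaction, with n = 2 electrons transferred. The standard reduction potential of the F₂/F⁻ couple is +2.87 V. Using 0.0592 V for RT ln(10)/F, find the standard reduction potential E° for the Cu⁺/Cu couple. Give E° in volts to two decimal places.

E°cell = (0.0592/n)·log K = (0.0592/2)(79.4) = +2.350 V.
Since F₂/F⁻ is the cathode and Cu⁺/Cu the anode, E°cell = E°(F₂/F⁻) − E°(Cu⁺/Cu).
So E°(Cu⁺/Cu) = E°(F₂/F⁻) − E°cell = (+2.87) − (+2.350) = +0.52 V.

+0.52 V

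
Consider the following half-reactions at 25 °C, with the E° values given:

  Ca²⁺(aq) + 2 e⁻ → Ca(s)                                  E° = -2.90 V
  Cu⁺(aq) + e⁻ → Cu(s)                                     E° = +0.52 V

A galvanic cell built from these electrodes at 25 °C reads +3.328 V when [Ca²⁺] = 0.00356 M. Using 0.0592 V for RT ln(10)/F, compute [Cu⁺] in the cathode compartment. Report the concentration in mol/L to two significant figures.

0.0017 M

Cu⁺/Cu is the cathode, Ca²⁺/Ca the anode: E°cell = +3.42 V, n = 2.
Overall reaction: 2 Cu⁺(aq) + Ca(s) → 2 Cu(s) + Ca²⁺(aq); Q = [Ca²⁺]^1/[Cu⁺]^2.
From E = E° − (0.0592/n) log Q: log Q = (E° − E)·n/0.0592 = (+3.42 − (+3.328))·2/0.0592 = 3.1081.
So 2·log[Cu⁺] = 1·log(0.00356) − log Q = -2.4486 − (3.1081) = -5.5567; log[Cu⁺] = -5.5567 / 2 = -2.7784; [Cu⁺] = 10^(-2.7784) ≈ 0.0017 M.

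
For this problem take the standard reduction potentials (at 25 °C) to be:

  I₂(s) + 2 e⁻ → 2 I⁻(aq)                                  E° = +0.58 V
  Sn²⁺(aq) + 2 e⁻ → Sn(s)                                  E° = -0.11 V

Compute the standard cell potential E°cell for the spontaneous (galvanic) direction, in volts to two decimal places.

The I₂/I⁻ couple has the higher reduction potential, so it is the cathode; Sn²⁺/Sn is oxidised at the anode.
E°cell = E°(cathode) − E°(anode) = (+0.58) − (-0.11) = +0.69 V.
Since E°cell > 0, the reaction is spontaneous under standard conditions.

+0.69 V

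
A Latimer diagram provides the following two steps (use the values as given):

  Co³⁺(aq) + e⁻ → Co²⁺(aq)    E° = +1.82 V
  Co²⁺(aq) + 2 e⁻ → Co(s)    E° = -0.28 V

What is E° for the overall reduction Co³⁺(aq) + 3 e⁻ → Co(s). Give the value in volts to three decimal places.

+0.420 V

Standard free energies of sequential steps add: ΔG°₃ = ΔG°₁ + ΔG°₂, so n₃E°₃ = n₁E°₁ + n₂E°₂.
E°₃ = (1×+1.82 + 2×-0.28) / 3 = (+1.260) / 3 = +0.420 V.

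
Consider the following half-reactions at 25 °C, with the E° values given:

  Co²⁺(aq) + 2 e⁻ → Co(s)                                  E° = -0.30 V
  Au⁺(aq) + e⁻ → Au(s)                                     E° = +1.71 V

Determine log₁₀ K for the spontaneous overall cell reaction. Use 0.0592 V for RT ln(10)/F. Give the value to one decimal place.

67.9

Cathode: Au⁺/Au; anode: Co²⁺/Co. E°cell = +2.01 V, n = 2.
log K = nE°cell / 0.0592 = (2)(+2.01) / 0.0592 = 67.9.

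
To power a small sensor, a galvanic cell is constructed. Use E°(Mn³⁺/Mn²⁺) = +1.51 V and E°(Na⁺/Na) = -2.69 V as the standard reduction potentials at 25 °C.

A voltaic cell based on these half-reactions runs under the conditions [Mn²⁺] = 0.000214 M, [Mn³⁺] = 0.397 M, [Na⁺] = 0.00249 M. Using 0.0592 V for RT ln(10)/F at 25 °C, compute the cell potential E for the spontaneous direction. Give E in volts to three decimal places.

+4.548 V

Mn³⁺/Mn²⁺ is the cathode (higher E°), Na⁺/Na the anode: E°cell = +1.51 − (-2.69) = +4.20 V, n = 1.
Overall: Mn³⁺(aq) + Na(s) → Mn²⁺(aq) + Na⁺(aq)
Q = [Mn²⁺]·[Na⁺] / ([Mn³⁺]); log Q = -5.872.
E = E° − (0.0592/n) log Q = +4.20 − (0.0592/1)(-5.872) = +4.548 V.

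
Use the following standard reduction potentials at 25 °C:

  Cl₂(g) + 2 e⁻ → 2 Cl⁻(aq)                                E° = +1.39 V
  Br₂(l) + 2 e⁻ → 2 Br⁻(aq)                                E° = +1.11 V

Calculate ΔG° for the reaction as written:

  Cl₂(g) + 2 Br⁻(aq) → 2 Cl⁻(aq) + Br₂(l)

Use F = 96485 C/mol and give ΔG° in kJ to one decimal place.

As written, Cl₂/Cl⁻ is reduced (cathode) and Br₂/Br⁻ is oxidised (anode), so E°cell = (+1.39) − (+1.11) = +0.28 V.
Balancing electrons gives n = 2.
ΔG° = −nFE° = −(2)(96485)(+0.28) = -54,032 J = -54.0 kJ.

-54.0 kJ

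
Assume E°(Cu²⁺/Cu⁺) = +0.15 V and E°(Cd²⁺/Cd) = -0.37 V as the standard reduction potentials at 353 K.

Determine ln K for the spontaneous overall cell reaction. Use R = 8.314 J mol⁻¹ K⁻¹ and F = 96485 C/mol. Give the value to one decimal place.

34.2

Cathode: Cu²⁺/Cu⁺; anode: Cd²⁺/Cd. E°cell = (+0.15) − (-0.37) = +0.52 V, with n = 2.
ΔG° = −nFE° = −RT ln K, so ln K = nFE°/(RT) = (2)(96485)(+0.52) / ((8.314)(353)) = 34.191.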